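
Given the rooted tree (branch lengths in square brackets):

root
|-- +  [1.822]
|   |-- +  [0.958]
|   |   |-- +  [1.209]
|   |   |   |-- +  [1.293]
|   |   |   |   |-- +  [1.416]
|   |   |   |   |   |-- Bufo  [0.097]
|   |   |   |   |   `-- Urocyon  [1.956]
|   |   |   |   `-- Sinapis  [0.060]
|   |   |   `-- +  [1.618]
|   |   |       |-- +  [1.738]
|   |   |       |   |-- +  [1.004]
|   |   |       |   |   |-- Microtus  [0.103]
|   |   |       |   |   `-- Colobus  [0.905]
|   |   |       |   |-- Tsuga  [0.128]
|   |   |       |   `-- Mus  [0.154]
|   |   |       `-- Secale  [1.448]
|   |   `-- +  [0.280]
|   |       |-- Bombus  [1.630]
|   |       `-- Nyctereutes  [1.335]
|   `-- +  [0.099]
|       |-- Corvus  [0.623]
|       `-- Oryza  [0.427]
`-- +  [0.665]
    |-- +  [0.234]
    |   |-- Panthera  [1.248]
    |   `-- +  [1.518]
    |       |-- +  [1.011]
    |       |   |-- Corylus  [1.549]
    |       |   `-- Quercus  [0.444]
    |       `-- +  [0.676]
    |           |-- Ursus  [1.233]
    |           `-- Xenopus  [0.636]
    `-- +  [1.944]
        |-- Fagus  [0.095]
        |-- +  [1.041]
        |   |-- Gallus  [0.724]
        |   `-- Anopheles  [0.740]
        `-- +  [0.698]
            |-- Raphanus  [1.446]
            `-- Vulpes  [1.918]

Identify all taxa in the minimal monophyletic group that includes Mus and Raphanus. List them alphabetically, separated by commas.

Anopheles, Bombus, Bufo, Colobus, Corvus, Corylus, Fagus, Gallus, Microtus, Mus, Nyctereutes, Oryza, Panthera, Quercus, Raphanus, Secale, Sinapis, Tsuga, Urocyon, Ursus, Vulpes, Xenopus

Tracing Mus: it sits inside ((Microtus,Colobus),Tsuga,Mus).
Tracing Raphanus: it sits inside (Raphanus,Vulpes).
The smallest clade enclosing both is the whole tree (their MRCA is the root), so the answer is all 22 tips in alphabetical order.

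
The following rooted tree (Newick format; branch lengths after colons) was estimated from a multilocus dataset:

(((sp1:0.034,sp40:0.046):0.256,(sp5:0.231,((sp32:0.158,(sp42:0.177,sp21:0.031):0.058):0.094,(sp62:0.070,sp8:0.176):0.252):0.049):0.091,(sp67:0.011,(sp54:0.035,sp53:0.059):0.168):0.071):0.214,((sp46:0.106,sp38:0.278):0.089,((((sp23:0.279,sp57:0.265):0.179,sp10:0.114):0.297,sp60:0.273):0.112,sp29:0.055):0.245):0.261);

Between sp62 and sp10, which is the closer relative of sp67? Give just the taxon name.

sp62

The MRCA of sp67 and sp62 subtends ((sp1,sp40),(sp5,((sp32,(sp42,sp21)),(sp62,sp8))),(sp67,(sp54,sp53))) (11 taxa).
The MRCA of sp67 and sp10 is the root, subtending the entire tree (18 taxa).
The first is nested inside the second, so sp67 shares a more recent common ancestor with sp62.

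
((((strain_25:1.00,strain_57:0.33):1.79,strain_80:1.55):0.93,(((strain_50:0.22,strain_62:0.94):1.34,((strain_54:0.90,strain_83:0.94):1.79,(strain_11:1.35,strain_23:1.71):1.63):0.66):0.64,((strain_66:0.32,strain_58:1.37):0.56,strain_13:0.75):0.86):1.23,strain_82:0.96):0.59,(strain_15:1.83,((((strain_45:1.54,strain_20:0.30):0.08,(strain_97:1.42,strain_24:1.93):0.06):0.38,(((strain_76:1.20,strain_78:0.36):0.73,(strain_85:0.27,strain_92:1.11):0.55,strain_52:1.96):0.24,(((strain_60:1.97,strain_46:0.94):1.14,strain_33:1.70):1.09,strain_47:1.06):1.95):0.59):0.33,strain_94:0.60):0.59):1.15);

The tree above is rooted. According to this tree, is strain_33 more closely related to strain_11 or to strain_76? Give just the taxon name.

strain_76

The MRCA of strain_33 and strain_76 subtends (((strain_76,strain_78),(strain_85,strain_92),strain_52),(((strain_60,strain_46),strain_33),strain_47)) (9 taxa).
The MRCA of strain_33 and strain_11 is the root, subtending the entire tree (28 taxa).
The first is nested inside the second, so strain_33 shares a more recent common ancestor with strain_76.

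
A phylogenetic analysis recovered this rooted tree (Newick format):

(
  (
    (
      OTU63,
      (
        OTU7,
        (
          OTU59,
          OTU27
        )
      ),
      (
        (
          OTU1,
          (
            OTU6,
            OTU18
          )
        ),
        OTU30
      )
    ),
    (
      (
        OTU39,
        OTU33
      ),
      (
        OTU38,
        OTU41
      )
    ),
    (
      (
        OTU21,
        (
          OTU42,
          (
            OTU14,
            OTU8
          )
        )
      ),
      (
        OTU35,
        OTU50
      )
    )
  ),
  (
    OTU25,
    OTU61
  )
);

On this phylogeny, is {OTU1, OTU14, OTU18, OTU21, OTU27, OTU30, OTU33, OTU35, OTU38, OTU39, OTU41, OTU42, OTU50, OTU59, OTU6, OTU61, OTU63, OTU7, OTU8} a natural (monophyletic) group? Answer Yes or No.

The MRCA of the listed taxa is the root, so the smallest clade containing them is the whole tree.
That clade also contains OTU25, which is not in the proposed group, so the group is not monophyletic.

No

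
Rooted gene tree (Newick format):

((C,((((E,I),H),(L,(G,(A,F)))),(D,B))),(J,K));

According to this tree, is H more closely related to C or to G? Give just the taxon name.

The MRCA of H and G subtends (((E,I),H),(L,(G,(A,F)))) (7 taxa).
The MRCA of H and C subtends (C,((((E,I),H),(L,(G,(A,F)))),(D,B))) (10 taxa).
The first is nested inside the second, so H shares a more recent common ancestor with G.

G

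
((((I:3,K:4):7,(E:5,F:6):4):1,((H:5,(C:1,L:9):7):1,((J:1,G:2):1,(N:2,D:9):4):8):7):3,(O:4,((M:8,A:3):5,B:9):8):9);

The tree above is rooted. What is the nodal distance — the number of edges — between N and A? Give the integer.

9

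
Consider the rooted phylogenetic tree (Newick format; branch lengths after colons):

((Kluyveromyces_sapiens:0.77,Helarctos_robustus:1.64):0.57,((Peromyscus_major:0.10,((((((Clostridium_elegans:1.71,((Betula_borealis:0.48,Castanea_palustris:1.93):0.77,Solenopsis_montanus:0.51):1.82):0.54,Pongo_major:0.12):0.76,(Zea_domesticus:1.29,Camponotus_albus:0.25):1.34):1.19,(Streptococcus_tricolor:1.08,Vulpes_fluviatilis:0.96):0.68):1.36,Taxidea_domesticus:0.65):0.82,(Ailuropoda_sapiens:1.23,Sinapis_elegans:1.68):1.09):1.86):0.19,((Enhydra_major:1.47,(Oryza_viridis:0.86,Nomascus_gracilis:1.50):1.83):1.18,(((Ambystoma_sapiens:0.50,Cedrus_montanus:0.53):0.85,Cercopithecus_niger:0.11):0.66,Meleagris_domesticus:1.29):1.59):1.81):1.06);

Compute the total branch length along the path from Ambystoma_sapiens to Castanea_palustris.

16.65

The path runs Ambystoma_sapiens → … → MRCA → … → Castanea_palustris; the MRCA is the node subtending ((Peromyscus_major,((((((Clostridium_elegans,((Betula_borealis,Castanea_palustris),Solenopsis_montanus)),Pongo_major),(Zea_domesticus,Camponotus_albus)),(Streptococcus_tricolor,Vulpes_fluviatilis)),Taxidea_domesticus),(Ailuropoda_sapiens,Sinapis_elegans))),((Enhydra_major,(Oryza_viridis,Nomascus_gracilis)),(((Ambystoma_sapiens,Cedrus_montanus),Cercopithecus_niger),Meleagris_domesticus))).
Branch lengths along that path: 0.50 + 0.85 + 0.66 + 1.59 + 1.81 + 0.19 + 1.86 + 0.82 + 1.36 + 1.19 + 0.76 + 0.54 + 1.82 + 0.77 + 1.93 = 16.65.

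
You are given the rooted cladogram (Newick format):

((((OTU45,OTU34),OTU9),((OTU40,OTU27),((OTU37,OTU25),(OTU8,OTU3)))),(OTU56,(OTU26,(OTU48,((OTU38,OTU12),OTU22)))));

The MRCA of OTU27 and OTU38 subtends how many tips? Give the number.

15

The MRCA of OTU27 and OTU38 is the root, so the clade is the entire tree.
That clade contains 15 terminal taxa: OTU12, OTU22, OTU25, OTU26, OTU27, OTU3, OTU34, OTU37, OTU38, OTU40, OTU45, OTU48, OTU56, OTU8, OTU9.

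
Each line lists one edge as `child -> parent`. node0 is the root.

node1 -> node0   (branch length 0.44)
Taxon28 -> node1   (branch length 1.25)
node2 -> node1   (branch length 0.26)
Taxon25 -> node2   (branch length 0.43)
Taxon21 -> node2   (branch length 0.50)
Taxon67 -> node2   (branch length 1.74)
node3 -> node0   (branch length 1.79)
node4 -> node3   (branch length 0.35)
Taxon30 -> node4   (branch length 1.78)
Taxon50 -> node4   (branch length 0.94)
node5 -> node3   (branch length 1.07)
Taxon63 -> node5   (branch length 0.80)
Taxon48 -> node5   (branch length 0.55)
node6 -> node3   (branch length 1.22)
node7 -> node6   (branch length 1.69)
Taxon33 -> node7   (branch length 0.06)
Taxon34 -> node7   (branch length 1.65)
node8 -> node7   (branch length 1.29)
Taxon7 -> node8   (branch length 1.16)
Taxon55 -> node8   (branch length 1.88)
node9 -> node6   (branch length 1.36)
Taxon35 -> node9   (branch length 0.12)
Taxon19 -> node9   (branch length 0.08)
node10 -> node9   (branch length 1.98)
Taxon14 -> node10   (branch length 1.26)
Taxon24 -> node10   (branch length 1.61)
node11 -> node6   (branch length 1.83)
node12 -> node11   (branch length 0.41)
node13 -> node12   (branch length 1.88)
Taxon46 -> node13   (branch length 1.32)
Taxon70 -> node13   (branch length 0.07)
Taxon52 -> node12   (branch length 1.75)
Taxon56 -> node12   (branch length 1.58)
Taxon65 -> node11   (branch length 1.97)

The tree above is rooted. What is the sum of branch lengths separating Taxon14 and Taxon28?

9.30

The path runs Taxon14 → … → MRCA → … → Taxon28; the MRCA is the root of the tree.
Branch lengths along that path: 1.26 + 1.98 + 1.36 + 1.22 + 1.79 + 0.44 + 1.25 = 9.30.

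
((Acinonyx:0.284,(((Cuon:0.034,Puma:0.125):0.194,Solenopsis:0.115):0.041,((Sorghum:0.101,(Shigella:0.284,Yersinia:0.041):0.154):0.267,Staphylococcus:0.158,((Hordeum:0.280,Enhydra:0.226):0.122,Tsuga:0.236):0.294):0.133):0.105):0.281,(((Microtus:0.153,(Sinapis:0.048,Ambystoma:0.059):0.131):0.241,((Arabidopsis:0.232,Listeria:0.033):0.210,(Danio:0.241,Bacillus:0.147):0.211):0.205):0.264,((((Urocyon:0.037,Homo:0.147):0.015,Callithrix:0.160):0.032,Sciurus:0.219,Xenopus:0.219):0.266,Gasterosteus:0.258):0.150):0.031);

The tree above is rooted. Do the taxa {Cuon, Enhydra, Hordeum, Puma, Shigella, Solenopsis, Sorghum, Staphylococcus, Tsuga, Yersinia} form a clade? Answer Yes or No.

Yes

The most recent common ancestor of these taxa subtends (((Cuon,Puma),Solenopsis),((Sorghum,(Shigella,Yersinia)),Staphylococcus,((Hordeum,Enhydra),Tsuga))).
That clade has exactly 10 tips — every listed taxon and nothing else — so the group is monophyletic.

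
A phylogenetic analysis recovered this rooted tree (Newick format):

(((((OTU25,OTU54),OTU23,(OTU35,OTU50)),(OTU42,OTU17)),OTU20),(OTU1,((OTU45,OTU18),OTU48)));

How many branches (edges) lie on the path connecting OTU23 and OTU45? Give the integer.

8

The MRCA of OTU23 and OTU45 is the root of the tree.
From OTU23 up to that node: 4 branches. From OTU45 up to the same node: 4 branches. Total: 4 + 4 = 8.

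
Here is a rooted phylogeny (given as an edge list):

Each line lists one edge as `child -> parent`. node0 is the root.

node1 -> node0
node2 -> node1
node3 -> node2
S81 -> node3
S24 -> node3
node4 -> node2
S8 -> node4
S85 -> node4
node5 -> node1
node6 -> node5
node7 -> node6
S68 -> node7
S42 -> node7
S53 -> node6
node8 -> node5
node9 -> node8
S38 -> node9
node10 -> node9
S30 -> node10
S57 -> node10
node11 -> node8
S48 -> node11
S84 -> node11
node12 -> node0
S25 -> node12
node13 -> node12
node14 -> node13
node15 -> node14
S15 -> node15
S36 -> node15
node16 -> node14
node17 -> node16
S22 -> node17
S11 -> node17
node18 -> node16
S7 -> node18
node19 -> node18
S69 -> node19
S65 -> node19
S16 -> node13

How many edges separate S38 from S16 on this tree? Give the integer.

The MRCA of S38 and S16 is the root of the tree.
From S38 up to that node: 5 branches. From S16 up to the same node: 3 branches. Total: 5 + 3 = 8.

8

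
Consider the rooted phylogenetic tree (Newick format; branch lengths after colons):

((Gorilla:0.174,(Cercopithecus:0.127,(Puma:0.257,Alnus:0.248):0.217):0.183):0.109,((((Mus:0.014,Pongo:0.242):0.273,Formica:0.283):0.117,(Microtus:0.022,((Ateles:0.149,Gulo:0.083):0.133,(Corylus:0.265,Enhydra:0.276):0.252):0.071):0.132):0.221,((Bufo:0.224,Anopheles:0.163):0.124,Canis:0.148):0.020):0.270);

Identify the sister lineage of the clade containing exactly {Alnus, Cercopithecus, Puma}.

The clade containing exactly {Alnus, Cercopithecus, Puma} attaches to the tree at the node subtending (Gorilla,(Cercopithecus,(Puma,Alnus))).
The other lineage descending from that same node — the sister group — is the single tip Gorilla.

Gorilla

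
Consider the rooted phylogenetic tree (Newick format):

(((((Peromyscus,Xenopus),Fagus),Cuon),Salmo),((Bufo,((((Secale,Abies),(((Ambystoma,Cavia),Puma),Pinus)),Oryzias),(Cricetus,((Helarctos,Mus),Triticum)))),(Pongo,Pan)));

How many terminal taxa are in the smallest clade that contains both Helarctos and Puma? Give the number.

The MRCA of Helarctos and Puma is the node subtending ((((Secale,Abies),(((Ambystoma,Cavia),Puma),Pinus)),Oryzias),(Cricetus,((Helarctos,Mus),Triticum))).
That clade contains 11 terminal taxa: Abies, Ambystoma, Cavia, Cricetus, Helarctos, Mus, Oryzias, Pinus, Puma, Secale, Triticum.

11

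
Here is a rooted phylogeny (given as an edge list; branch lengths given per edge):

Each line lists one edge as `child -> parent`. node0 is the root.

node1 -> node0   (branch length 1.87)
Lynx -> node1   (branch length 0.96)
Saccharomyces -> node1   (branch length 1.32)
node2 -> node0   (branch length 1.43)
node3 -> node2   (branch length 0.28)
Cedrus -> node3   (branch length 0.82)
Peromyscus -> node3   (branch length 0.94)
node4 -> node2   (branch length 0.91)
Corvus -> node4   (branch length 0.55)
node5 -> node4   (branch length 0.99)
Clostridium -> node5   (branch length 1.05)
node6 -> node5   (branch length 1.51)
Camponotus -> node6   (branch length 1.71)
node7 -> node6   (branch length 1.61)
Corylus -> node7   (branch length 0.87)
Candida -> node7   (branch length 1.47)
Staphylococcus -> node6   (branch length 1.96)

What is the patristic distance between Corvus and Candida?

The path runs Corvus → … → MRCA → … → Candida; the MRCA is the node subtending (Corvus,(Clostridium,(Camponotus,(Corylus,Candida),Staphylococcus))).
Branch lengths along that path: 0.55 + 0.99 + 1.51 + 1.61 + 1.47 = 6.13.

6.13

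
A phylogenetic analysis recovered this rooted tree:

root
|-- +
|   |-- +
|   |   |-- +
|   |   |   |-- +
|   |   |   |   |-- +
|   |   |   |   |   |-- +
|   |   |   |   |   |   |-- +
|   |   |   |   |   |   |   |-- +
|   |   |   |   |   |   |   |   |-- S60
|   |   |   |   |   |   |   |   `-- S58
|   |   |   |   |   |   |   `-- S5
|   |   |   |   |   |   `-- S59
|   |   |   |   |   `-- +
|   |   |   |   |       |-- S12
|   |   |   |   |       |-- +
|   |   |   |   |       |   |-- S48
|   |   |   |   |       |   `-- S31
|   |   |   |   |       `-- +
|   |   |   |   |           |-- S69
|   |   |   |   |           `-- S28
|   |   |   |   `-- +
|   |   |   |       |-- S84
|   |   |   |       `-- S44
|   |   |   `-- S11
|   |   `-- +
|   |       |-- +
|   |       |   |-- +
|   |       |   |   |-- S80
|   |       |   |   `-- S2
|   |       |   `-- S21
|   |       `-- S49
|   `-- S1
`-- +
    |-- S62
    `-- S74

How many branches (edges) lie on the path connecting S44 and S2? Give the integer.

8

The MRCA of S44 and S2 is the node subtending (((((((S60,S58),S5),S59),(S12,(S48,S31),(S69,S28))),(S84,S44)),S11),(((S80,S2),S21),S49)).
From S44 up to that node: 4 branches. From S2 up to the same node: 4 branches. Total: 4 + 4 = 8.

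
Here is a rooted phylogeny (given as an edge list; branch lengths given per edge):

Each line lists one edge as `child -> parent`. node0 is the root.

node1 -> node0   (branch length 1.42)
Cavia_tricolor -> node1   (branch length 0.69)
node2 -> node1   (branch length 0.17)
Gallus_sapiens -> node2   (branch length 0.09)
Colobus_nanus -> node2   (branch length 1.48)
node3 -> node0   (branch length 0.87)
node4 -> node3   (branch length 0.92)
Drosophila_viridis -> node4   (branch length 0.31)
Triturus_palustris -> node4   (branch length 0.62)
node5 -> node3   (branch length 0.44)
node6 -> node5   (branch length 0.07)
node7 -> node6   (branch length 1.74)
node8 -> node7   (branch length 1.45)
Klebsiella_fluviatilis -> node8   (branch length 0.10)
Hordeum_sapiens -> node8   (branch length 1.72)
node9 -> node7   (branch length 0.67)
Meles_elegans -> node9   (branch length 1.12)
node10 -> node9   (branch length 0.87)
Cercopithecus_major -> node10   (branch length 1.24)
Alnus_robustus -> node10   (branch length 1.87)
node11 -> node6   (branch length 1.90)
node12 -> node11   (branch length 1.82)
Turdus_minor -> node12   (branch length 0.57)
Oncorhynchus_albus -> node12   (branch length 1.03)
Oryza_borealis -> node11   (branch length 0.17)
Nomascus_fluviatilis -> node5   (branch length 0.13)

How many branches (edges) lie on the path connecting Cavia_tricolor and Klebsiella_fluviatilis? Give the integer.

8

The MRCA of Cavia_tricolor and Klebsiella_fluviatilis is the root of the tree.
From Cavia_tricolor up to that node: 2 branches. From Klebsiella_fluviatilis up to the same node: 6 branches. Total: 2 + 6 = 8.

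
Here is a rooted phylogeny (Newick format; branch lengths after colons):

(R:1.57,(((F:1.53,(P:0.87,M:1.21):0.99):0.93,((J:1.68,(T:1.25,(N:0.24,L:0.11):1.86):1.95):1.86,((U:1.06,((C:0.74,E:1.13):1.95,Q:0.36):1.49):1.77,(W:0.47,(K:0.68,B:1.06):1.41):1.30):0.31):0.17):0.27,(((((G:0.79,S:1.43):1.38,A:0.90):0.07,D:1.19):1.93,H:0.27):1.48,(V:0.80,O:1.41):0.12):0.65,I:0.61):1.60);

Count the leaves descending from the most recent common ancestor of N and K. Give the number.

The MRCA of N and K is the node subtending ((J,(T,(N,L))),((U,((C,E),Q)),(W,(K,B)))).
That clade contains 11 terminal taxa: B, C, E, J, K, L, N, Q, T, U, W.

11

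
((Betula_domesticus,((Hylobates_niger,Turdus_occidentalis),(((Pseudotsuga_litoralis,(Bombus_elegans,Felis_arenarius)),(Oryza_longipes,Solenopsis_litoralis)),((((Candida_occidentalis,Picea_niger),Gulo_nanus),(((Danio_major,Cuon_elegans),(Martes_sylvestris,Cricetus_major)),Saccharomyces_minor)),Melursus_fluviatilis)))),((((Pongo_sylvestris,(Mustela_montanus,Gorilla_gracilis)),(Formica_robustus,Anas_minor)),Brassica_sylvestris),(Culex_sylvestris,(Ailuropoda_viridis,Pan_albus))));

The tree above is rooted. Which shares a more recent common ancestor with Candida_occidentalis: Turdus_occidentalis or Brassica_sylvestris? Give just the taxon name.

The MRCA of Candida_occidentalis and Turdus_occidentalis subtends ((Hylobates_niger,Turdus_occidentalis),(((Pseudotsuga_litoralis,(Bombus_elegans,Felis_arenarius)),(Oryza_longipes,Solenopsis_litoralis)),((((Candida_occidentalis,Picea_niger),Gulo_nanus),(((Danio_major,Cuon_elegans),(Martes_sylvestris,Cricetus_major)),Saccharomyces_minor)),Melursus_fluviatilis))) (16 taxa).
The MRCA of Candida_occidentalis and Brassica_sylvestris is the root, subtending the entire tree (26 taxa).
The first is nested inside the second, so Candida_occidentalis shares a more recent common ancestor with Turdus_occidentalis.

Turdus_occidentalis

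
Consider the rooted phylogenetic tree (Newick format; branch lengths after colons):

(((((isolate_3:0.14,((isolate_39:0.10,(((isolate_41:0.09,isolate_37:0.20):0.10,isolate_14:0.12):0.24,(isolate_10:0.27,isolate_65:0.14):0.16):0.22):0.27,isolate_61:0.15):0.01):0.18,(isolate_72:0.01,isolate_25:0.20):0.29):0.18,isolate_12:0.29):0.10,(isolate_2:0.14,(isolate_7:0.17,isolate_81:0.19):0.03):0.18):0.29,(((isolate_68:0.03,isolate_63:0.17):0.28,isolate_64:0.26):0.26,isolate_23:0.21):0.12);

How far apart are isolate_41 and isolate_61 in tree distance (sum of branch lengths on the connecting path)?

The path runs isolate_41 → … → MRCA → … → isolate_61; the MRCA is the node subtending ((isolate_39,(((isolate_41,isolate_37),isolate_14),(isolate_10,isolate_65))),isolate_61).
Branch lengths along that path: 0.09 + 0.10 + 0.24 + 0.22 + 0.27 + 0.15 = 1.07.

1.07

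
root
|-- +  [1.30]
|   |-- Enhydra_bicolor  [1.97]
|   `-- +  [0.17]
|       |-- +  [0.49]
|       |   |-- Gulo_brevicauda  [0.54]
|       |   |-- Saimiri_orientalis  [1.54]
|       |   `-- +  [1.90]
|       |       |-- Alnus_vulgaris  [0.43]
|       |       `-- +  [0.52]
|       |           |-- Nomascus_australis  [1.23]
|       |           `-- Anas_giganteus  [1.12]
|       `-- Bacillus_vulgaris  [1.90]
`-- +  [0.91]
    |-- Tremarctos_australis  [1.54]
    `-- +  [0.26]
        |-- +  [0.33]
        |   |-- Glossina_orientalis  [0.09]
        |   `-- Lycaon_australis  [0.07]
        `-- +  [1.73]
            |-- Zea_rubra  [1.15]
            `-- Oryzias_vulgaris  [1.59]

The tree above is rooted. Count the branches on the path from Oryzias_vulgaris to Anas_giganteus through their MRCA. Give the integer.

The MRCA of Oryzias_vulgaris and Anas_giganteus is the root of the tree.
From Oryzias_vulgaris up to that node: 4 branches. From Anas_giganteus up to the same node: 6 branches. Total: 4 + 6 = 10.

10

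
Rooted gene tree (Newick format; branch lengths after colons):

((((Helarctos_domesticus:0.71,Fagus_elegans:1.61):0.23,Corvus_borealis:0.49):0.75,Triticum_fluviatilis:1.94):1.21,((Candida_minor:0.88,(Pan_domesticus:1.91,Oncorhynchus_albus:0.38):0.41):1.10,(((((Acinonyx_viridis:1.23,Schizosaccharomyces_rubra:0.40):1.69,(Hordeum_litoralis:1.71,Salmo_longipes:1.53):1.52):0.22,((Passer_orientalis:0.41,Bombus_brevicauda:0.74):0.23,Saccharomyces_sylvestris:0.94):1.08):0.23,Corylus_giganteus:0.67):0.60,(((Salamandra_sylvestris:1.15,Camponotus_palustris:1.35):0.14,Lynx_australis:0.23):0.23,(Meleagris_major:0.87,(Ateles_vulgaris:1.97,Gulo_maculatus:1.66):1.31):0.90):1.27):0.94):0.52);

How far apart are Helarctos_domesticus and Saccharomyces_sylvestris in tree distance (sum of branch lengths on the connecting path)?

The path runs Helarctos_domesticus → … → MRCA → … → Saccharomyces_sylvestris; the MRCA is the root of the tree.
Branch lengths along that path: 0.71 + 0.23 + 0.75 + 1.21 + 0.52 + 0.94 + 0.60 + 0.23 + 1.08 + 0.94 = 7.21.

7.21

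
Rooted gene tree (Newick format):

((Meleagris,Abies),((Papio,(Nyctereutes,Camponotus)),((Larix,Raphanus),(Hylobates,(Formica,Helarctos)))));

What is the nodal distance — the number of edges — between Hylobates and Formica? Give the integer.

3

The MRCA of Hylobates and Formica is the node subtending (Hylobates,(Formica,Helarctos)).
From Hylobates up to that node: 1 branch. From Formica up to the same node: 2 branches. Total: 1 + 2 = 3.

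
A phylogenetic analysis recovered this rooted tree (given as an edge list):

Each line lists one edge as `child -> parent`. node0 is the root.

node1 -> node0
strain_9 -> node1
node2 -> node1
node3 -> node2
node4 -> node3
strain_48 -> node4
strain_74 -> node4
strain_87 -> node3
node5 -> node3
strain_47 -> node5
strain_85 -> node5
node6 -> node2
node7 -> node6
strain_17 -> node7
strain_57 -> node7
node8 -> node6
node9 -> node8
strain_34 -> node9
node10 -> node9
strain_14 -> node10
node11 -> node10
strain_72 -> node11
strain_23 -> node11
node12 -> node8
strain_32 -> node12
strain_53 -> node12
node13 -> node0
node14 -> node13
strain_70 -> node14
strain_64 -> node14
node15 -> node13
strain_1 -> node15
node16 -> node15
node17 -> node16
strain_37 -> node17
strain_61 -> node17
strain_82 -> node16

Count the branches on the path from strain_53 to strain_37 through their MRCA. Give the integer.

11

The MRCA of strain_53 and strain_37 is the root of the tree.
From strain_53 up to that node: 6 branches. From strain_37 up to the same node: 5 branches. Total: 6 + 5 = 11.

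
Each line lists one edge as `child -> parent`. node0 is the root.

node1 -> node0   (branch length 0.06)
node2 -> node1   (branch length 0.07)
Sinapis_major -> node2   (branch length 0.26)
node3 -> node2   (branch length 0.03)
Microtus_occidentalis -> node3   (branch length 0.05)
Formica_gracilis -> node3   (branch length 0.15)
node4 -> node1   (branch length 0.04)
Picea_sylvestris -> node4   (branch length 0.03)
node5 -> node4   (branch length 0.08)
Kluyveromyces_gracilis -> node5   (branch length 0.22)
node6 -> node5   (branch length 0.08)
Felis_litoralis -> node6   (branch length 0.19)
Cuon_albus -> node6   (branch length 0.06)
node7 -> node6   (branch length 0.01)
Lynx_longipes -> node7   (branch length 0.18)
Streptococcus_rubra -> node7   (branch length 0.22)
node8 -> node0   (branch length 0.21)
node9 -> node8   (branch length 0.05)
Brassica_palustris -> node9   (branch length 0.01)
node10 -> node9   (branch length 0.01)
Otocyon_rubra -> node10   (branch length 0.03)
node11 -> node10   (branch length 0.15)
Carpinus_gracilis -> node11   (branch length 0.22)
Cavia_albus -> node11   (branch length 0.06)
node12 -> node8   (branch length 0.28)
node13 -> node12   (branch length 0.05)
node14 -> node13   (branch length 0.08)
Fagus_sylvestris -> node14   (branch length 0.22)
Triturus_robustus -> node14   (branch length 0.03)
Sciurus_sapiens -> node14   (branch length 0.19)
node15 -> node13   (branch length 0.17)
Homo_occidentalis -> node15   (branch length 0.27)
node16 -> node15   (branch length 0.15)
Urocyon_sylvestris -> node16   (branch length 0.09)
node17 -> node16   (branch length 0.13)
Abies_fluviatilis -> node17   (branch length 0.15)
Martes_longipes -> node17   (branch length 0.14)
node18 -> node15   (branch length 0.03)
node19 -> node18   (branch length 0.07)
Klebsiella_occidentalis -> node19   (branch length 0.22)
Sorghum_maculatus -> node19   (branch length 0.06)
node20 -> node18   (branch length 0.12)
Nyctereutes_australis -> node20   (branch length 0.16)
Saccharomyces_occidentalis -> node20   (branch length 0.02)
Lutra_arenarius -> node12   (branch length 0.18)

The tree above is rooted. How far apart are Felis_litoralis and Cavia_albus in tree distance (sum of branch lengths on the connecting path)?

The path runs Felis_litoralis → … → MRCA → … → Cavia_albus; the MRCA is the root of the tree.
Branch lengths along that path: 0.19 + 0.08 + 0.08 + 0.04 + 0.06 + 0.21 + 0.05 + 0.01 + 0.15 + 0.06 = 0.93.

0.93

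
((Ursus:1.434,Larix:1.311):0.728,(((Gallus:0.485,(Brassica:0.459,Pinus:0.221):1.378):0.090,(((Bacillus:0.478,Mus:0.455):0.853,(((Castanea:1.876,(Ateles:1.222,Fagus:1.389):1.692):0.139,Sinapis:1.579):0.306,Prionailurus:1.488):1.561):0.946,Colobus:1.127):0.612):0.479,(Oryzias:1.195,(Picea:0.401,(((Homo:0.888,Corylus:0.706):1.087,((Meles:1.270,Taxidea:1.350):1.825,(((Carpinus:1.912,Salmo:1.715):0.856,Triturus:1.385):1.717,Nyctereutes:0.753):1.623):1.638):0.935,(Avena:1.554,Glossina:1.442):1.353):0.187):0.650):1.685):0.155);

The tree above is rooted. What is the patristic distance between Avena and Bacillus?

8.797

The path runs Avena → … → MRCA → … → Bacillus; the MRCA is the node subtending (((Gallus,(Brassica,Pinus)),(((Bacillus,Mus),(((Castanea,(Ateles,Fagus)),Sinapis),Prionailurus)),Colobus)),(Oryzias,(Picea,(((Homo,Corylus),((Meles,Taxidea),(((Carpinus,Salmo),Triturus),Nyctereutes))),(Avena,Glossina))))).
Branch lengths along that path: 1.554 + 1.353 + 0.187 + 0.650 + 1.685 + 0.479 + 0.612 + 0.946 + 0.853 + 0.478 = 8.797.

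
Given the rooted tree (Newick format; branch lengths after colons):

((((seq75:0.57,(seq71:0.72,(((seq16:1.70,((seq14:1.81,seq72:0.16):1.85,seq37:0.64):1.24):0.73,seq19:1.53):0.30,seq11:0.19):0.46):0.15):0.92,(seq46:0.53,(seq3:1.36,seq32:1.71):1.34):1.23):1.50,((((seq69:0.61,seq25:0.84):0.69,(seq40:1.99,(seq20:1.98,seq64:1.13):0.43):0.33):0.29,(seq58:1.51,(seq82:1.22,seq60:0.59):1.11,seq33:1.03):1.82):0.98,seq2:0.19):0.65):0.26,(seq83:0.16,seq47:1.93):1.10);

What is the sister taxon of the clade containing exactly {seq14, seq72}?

The clade containing exactly {seq14, seq72} attaches to the tree at the node subtending ((seq14,seq72),seq37).
The other lineage descending from that same node — the sister group — is the single tip seq37.

seq37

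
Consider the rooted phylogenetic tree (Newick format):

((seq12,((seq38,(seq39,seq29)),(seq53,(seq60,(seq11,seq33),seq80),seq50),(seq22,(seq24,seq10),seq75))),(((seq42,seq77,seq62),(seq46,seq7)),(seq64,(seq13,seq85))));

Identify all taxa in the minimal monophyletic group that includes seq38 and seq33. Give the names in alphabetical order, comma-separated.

seq10, seq11, seq22, seq24, seq29, seq33, seq38, seq39, seq50, seq53, seq60, seq75, seq80

Tracing seq38: it sits inside (seq38,(seq39,seq29)).
Tracing seq33: it sits inside (seq11,seq33).
The smallest clade enclosing both is ((seq38,(seq39,seq29)),(seq53,(seq60,(seq11,seq33),seq80),seq50),(seq22,(seq24,seq10),seq75)); the answer is its 13 terminal taxa in alphabetical order.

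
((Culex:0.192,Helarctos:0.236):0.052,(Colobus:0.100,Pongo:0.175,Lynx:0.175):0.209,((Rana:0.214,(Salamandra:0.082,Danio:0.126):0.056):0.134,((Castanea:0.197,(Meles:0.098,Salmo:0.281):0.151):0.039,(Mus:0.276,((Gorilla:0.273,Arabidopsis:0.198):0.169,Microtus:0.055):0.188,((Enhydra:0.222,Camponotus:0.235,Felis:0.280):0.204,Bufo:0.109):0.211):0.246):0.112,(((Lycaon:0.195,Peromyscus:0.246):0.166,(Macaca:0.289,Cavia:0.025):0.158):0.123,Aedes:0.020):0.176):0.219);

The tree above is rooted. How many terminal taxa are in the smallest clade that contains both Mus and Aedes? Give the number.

The MRCA of Mus and Aedes is the node subtending ((Rana,(Salamandra,Danio)),((Castanea,(Meles,Salmo)),(Mus,((Gorilla,Arabidopsis),Microtus),((Enhydra,Camponotus,Felis),Bufo))),(((Lycaon,Peromyscus),(Macaca,Cavia)),Aedes)).
That clade contains 19 terminal taxa: Aedes, Arabidopsis, Bufo, Camponotus, Castanea, Cavia, Danio, Enhydra, Felis, Gorilla, Lycaon, Macaca, Meles, Microtus, Mus, Peromyscus, Rana, Salamandra, Salmo.

19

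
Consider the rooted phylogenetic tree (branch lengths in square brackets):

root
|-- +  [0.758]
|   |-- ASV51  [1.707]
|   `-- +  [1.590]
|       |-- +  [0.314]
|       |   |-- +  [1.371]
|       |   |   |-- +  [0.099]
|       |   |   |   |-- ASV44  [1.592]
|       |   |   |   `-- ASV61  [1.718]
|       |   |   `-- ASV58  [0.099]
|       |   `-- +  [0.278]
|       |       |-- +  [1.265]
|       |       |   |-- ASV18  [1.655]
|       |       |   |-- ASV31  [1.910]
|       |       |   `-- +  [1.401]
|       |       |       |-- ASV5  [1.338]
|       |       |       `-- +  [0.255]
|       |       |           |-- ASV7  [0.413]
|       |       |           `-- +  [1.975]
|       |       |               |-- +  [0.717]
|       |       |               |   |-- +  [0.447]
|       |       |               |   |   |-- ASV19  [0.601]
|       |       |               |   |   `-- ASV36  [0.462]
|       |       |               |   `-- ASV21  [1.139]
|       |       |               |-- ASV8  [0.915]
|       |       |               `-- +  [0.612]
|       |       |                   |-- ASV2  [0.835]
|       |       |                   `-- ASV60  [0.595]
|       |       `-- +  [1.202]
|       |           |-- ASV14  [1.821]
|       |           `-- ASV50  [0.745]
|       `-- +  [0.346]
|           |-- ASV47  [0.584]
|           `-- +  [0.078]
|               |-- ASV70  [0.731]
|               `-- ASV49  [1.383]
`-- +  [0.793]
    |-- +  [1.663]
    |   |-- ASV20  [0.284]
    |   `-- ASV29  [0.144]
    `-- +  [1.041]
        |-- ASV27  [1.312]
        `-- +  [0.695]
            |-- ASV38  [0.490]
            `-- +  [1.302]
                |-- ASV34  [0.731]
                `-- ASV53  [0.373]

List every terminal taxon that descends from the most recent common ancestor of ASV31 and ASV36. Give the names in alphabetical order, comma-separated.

ASV18, ASV19, ASV2, ASV21, ASV31, ASV36, ASV5, ASV60, ASV7, ASV8

Tracing ASV31: it sits inside (ASV18,ASV31,(ASV5,(ASV7,(((ASV19,ASV36),ASV21),ASV8,(ASV2,ASV60))))).
Tracing ASV36: it sits inside (ASV19,ASV36).
The smallest clade enclosing both is (ASV18,ASV31,(ASV5,(ASV7,(((ASV19,ASV36),ASV21),ASV8,(ASV2,ASV60))))); the answer is its 10 terminal taxa in alphabetical order.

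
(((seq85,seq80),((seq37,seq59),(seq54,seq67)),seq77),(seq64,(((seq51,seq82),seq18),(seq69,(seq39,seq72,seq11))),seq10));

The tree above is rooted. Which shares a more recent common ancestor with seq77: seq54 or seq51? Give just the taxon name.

The MRCA of seq77 and seq54 subtends ((seq85,seq80),((seq37,seq59),(seq54,seq67)),seq77) (7 taxa).
The MRCA of seq77 and seq51 is the root, subtending the entire tree (16 taxa).
The first is nested inside the second, so seq77 shares a more recent common ancestor with seq54.

seq54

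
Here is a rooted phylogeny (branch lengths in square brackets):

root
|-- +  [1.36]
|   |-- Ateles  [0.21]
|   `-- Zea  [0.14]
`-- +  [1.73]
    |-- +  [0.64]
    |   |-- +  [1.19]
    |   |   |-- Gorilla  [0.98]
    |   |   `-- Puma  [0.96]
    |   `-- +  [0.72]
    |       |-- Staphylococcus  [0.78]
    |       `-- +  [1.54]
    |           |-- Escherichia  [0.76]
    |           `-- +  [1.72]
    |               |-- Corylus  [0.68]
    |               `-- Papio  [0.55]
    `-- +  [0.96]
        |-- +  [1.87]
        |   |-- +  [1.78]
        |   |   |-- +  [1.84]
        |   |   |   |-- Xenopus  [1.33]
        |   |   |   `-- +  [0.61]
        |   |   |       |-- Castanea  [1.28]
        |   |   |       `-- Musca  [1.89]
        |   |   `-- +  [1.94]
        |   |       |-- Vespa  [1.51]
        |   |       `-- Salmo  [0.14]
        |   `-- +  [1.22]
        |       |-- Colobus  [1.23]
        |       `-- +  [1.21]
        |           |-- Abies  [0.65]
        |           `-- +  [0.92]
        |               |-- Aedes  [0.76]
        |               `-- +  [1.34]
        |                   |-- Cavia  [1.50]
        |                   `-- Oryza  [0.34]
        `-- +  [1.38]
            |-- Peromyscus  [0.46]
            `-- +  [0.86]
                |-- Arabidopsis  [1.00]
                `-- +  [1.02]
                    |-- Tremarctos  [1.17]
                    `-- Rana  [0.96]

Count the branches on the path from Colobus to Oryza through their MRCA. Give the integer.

5

The MRCA of Colobus and Oryza is the node subtending (Colobus,(Abies,(Aedes,(Cavia,Oryza)))).
From Colobus up to that node: 1 branch. From Oryza up to the same node: 4 branches. Total: 1 + 4 = 5.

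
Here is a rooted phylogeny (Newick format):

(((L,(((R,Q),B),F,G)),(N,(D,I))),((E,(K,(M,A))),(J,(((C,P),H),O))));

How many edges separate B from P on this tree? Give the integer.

11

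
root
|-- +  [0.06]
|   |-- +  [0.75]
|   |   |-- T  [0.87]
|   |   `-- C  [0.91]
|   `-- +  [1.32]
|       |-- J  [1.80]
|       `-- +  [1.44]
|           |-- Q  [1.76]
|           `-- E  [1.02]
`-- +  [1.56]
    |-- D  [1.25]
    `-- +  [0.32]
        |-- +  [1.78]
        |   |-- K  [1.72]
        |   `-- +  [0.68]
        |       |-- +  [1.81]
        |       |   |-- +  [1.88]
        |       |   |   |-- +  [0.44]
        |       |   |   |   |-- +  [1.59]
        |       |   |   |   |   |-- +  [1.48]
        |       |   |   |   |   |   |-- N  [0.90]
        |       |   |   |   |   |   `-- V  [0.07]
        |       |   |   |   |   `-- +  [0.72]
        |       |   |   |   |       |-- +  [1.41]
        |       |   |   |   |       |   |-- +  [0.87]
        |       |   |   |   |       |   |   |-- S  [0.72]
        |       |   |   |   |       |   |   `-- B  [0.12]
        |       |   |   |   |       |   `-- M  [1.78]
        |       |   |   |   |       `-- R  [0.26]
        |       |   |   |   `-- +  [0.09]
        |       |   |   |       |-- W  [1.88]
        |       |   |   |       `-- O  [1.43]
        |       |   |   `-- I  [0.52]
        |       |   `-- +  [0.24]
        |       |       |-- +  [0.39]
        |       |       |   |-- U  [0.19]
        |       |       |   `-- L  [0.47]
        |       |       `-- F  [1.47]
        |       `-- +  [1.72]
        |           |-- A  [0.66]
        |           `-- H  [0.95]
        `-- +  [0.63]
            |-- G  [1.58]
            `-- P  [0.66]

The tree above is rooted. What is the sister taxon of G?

G attaches to the tree at the node subtending (G,P).
The other lineage descending from that same node — the sister group — is the single tip P.

P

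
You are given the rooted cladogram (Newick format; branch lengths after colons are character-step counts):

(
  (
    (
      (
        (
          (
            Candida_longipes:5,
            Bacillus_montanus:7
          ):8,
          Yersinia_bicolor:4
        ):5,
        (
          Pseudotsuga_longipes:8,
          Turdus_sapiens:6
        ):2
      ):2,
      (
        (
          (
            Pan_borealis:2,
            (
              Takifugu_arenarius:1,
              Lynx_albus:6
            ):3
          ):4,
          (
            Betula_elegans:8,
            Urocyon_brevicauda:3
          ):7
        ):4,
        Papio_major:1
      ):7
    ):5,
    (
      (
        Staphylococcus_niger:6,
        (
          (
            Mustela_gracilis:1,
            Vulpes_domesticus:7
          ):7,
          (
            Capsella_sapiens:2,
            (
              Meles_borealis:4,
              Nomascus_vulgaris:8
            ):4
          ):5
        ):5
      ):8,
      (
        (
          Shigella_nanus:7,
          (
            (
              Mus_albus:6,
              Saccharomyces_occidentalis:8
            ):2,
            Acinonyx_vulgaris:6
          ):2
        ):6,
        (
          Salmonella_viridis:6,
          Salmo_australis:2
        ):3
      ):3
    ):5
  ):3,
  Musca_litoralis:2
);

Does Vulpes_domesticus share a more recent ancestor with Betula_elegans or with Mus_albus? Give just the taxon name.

Mus_albus

The MRCA of Vulpes_domesticus and Mus_albus subtends ((Staphylococcus_niger,((Mustela_gracilis,Vulpes_domesticus),(Capsella_sapiens,(Meles_borealis,Nomascus_vulgaris)))),((Shigella_nanus,((Mus_albus,Saccharomyces_occidentalis),Acinonyx_vulgaris)),(Salmonella_viridis,Salmo_australis))) (12 taxa).
The MRCA of Vulpes_domesticus and Betula_elegans subtends (((((Candida_longipes,Bacillus_montanus),Yersinia_bicolor),(Pseudotsuga_longipes,Turdus_sapiens)),(((Pan_borealis,(Takifugu_arenarius,Lynx_albus)),(Betula_elegans,Urocyon_brevicauda)),Papio_major)),((Staphylococcus_niger,((Mustela_gracilis,Vulpes_domesticus),(Capsella_sapiens,(Meles_borealis,Nomascus_vulgaris)))),((Shigella_nanus,((Mus_albus,Saccharomyces_occidentalis),Acinonyx_vulgaris)),(Salmonella_viridis,Salmo_australis)))) (23 taxa).
The first is nested inside the second, so Vulpes_domesticus shares a more recent common ancestor with Mus_albus.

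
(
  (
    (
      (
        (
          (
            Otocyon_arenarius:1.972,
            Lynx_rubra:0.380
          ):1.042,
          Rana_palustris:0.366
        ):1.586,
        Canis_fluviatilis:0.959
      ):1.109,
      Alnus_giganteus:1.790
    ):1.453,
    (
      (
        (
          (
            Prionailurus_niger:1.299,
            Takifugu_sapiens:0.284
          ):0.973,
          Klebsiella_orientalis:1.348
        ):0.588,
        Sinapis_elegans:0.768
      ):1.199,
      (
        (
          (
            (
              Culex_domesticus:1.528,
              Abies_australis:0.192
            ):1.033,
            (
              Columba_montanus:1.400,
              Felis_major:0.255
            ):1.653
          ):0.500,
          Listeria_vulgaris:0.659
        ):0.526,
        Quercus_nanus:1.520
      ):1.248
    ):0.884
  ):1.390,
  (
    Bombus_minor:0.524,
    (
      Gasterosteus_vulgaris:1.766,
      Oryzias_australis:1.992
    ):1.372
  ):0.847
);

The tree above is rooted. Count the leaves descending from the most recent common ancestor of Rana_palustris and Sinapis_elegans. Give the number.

15

The MRCA of Rana_palustris and Sinapis_elegans is the node subtending (((((Otocyon_arenarius,Lynx_rubra),Rana_palustris),Canis_fluviatilis),Alnus_giganteus),((((Prionailurus_niger,Takifugu_sapiens),Klebsiella_orientalis),Sinapis_elegans),((((Culex_domesticus,Abies_australis),(Columba_montanus,Felis_major)),Listeria_vulgaris),Quercus_nanus))).
That clade contains 15 terminal taxa: Abies_australis, Alnus_giganteus, Canis_fluviatilis, Columba_montanus, Culex_domesticus, Felis_major, Klebsiella_orientalis, Listeria_vulgaris, Lynx_rubra, Otocyon_arenarius, Prionailurus_niger, Quercus_nanus, Rana_palustris, Sinapis_elegans, Takifugu_sapiens.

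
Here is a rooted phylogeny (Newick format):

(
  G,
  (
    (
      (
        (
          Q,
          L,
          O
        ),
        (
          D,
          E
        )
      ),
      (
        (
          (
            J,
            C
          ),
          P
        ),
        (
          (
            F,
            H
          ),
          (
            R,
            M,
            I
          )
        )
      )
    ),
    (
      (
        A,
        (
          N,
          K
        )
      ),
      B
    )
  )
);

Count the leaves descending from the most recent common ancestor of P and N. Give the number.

The MRCA of P and N is the node subtending ((((Q,L,O),(D,E)),(((J,C),P),((F,H),(R,M,I)))),((A,(N,K)),B)).
That clade contains 17 terminal taxa: A, B, C, D, E, F, H, I, J, K, L, M, N, O, P, Q, R.

17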